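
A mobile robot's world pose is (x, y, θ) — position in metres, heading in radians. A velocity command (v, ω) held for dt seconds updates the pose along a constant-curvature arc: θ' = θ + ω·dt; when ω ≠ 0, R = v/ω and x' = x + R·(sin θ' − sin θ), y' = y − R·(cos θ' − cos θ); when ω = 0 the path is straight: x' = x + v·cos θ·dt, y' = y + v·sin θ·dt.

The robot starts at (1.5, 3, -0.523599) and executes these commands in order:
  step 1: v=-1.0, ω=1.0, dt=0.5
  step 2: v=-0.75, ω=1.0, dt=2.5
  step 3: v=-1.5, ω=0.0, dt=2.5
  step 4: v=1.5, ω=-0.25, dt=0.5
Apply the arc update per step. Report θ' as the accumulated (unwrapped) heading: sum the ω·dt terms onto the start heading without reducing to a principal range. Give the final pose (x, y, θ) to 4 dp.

(2.9338, -0.0222, 2.3514)

step 1: θ'=-0.0236 (R=-1.0000) → pose (1.0236, 3.1337, -0.0236)
step 2: θ'=2.4764 (R=-0.7500) → pose (0.5430, 1.7938, 2.4764)
step 3: θ'=2.4764 (straight) → pose (3.4935, -0.5207, 2.4764)
step 4: θ'=2.3514 (R=-6.0000) → pose (2.9338, -0.0222, 2.3514)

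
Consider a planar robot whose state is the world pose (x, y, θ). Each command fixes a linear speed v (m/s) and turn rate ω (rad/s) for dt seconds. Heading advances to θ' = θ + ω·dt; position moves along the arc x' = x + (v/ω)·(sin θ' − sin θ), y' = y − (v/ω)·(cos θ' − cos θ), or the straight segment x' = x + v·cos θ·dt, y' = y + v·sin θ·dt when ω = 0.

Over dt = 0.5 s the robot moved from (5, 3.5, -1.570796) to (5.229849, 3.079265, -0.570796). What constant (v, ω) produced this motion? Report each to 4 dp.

Δθ = -0.570796 − -1.570796 = 1.000000
ω = Δθ/dt = 1.000000/0.5 = 2.0000
R = −Δy/(cos θ' − cos θ) = 0.5000
v = R·ω = 0.5000·2.0000 = 1.0000

v = 1.0000, ω = 2.0000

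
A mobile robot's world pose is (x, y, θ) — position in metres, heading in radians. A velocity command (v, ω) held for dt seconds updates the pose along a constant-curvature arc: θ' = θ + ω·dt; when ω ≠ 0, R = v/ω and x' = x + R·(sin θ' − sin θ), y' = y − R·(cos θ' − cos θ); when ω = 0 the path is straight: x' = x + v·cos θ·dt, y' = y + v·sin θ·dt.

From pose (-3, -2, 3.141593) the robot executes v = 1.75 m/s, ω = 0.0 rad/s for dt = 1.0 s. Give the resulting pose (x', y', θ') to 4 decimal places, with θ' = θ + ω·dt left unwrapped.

(-4.7500, -2.0000, 3.1416)

θ' = 3.1416 + 0.0·1.0 = 3.1416
ω = 0 → straight: x' = -3 + 1.75·cos(3.1416)·1.0 = -4.7500
y' = -2 + 1.75·sin(3.1416)·1.0 = -2.0000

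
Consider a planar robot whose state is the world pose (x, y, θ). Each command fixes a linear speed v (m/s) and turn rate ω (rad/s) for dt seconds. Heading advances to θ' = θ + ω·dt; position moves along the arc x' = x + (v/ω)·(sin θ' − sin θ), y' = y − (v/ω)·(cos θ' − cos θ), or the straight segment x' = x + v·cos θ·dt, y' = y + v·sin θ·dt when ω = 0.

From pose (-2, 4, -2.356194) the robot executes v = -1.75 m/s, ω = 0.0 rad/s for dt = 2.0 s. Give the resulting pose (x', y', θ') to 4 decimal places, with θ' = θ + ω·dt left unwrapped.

(0.4749, 6.4749, -2.3562)

θ' = -2.3562 + 0.0·2.0 = -2.3562
ω = 0 → straight: x' = -2 + -1.75·cos(-2.3562)·2.0 = 0.4749
y' = 4 + -1.75·sin(-2.3562)·2.0 = 6.4749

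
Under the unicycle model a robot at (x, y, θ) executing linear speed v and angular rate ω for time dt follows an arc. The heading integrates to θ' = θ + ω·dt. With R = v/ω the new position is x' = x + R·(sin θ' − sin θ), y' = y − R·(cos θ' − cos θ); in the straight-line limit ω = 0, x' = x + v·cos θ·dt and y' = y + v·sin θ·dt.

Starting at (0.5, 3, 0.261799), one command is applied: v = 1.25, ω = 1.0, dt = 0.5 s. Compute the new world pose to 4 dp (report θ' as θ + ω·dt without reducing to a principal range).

(1.0393, 3.3029, 0.7618)

θ' = 0.2618 + 1.0·0.5 = 0.7618
R = v/ω = 1.25/1.0 = 1.2500
x' = 0.5 + 1.2500·(sin 0.7618 − sin 0.2618) = 1.0393
y' = 3 − 1.2500·(cos 0.7618 − cos 0.2618) = 3.3029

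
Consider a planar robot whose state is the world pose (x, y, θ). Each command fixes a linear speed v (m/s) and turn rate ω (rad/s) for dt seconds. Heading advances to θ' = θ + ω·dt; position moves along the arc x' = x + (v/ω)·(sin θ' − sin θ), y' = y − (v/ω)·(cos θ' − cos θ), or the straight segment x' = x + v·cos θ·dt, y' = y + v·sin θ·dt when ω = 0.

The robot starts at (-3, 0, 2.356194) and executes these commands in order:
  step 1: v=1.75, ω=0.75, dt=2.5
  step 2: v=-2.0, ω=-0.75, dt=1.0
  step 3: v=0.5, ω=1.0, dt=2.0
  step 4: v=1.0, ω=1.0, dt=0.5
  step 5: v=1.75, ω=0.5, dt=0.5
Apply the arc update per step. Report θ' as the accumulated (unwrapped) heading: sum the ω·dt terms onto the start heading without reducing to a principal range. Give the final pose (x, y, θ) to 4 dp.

(-4.1551, -0.5220, 6.2312)

step 1: θ'=4.2312 (R=2.3333) → pose (-6.7183, -0.5700, 4.2312)
step 2: θ'=3.4812 (R=2.6667) → pose (-5.2427, 0.7102, 3.4812)
step 3: θ'=5.4812 (R=0.5000) → pose (-5.4355, -0.1089, 5.4812)
step 4: θ'=5.9812 (R=1.0000) → pose (-5.0142, -0.3684, 5.9812)
step 5: θ'=6.2312 (R=3.5000) → pose (-4.1551, -0.5220, 6.2312)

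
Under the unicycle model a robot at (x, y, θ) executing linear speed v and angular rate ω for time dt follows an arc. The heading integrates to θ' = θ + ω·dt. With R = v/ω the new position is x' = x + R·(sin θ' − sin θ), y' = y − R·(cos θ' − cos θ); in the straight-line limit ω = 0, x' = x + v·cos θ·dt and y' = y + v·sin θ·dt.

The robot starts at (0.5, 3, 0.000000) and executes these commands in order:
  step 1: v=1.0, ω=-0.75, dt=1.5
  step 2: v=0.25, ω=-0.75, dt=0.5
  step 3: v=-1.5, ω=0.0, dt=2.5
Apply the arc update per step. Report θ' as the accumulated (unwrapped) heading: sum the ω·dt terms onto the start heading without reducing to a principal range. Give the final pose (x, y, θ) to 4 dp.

step 1: θ'=-1.1250 (R=-1.3333) → pose (1.7030, 2.2416, -1.1250)
step 2: θ'=-1.5000 (R=-0.3333) → pose (1.7348, 2.1214, -1.5000)
step 3: θ'=-1.5000 (straight) → pose (1.4695, 5.8620, -1.5000)

(1.4695, 5.8620, -1.5000)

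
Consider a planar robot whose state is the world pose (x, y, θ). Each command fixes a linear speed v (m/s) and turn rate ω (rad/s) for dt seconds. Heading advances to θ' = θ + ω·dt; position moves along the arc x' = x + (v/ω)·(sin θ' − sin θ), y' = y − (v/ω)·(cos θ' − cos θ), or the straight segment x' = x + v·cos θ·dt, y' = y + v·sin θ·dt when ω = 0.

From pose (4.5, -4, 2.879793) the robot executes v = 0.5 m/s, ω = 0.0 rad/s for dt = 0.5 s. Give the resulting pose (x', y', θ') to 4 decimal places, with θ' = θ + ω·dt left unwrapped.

θ' = 2.8798 + 0.0·0.5 = 2.8798
ω = 0 → straight: x' = 4.5 + 0.5·cos(2.8798)·0.5 = 4.2585
y' = -4 + 0.5·sin(2.8798)·0.5 = -3.9353

(4.2585, -3.9353, 2.8798)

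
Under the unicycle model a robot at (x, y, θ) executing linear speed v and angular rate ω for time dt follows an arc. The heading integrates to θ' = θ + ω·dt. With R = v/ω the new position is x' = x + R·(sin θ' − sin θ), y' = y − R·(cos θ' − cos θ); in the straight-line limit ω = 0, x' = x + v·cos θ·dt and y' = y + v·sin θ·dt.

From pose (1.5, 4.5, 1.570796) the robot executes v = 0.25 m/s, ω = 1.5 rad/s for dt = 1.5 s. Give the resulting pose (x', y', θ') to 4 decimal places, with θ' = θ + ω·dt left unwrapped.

(1.2286, 4.6297, 3.8208)

θ' = 1.5708 + 1.5·1.5 = 3.8208
R = v/ω = 0.25/1.5 = 0.1667
x' = 1.5 + 0.1667·(sin 3.8208 − sin 1.5708) = 1.2286
y' = 4.5 − 0.1667·(cos 3.8208 − cos 1.5708) = 4.6297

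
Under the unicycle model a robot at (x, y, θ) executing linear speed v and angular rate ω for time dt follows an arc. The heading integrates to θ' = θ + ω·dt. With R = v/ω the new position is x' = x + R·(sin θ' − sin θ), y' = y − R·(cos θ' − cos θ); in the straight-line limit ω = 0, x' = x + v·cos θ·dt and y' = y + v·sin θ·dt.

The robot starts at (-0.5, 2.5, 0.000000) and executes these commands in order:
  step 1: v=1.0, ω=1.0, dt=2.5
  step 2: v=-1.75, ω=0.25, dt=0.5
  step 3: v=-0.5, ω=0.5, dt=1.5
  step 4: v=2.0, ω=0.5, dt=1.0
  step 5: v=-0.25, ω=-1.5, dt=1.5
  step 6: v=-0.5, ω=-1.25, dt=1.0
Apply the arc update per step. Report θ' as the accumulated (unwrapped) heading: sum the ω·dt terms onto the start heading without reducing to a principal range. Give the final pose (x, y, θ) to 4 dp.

step 1: θ'=2.5000 (R=1.0000) → pose (0.0985, 4.3011, 2.5000)
step 2: θ'=2.6250 (R=-7.0000) → pose (0.8303, 3.8226, 2.6250)
step 3: θ'=3.3750 (R=-1.0000) → pose (1.5555, 3.7192, 3.3750)
step 4: θ'=3.8750 (R=4.0000) → pose (-0.1969, 2.7993, 3.8750)
step 5: θ'=1.6250 (R=0.1667) → pose (0.0811, 2.6845, 1.6250)
step 6: θ'=0.3750 (R=0.4000) → pose (-0.1718, 2.2906, 0.3750)

(-0.1718, 2.2906, 0.3750)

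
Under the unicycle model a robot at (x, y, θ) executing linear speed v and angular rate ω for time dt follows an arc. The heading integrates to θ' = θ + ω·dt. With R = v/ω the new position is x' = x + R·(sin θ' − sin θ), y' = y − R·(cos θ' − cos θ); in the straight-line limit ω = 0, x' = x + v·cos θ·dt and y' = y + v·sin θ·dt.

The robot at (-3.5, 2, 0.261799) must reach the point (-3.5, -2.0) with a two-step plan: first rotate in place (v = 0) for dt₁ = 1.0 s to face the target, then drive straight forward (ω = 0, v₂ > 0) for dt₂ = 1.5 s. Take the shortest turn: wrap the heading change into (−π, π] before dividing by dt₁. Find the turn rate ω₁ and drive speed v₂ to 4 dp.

heading to target = atan2(-2−2, -3.5−-3.5) = -1.5708
Δθ = wrap(-1.5708 − 0.2618) = -1.8326; ω₁ = Δθ/dt₁ = -1.8326
distance = √((-3.5−-3.5)² + (-2−2)²) = 4.0000; v₂ = distance/dt₂ = 2.6667

ω₁ = -1.8326, v₂ = 2.6667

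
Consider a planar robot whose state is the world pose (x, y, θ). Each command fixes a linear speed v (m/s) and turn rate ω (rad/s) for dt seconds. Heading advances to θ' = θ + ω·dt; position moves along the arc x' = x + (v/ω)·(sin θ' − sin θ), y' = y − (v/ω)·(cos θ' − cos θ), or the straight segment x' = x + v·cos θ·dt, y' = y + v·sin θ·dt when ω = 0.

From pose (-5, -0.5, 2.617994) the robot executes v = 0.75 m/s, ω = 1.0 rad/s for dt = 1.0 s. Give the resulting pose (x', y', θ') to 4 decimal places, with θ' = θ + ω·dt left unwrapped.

(-5.7189, -0.4830, 3.6180)

θ' = 2.6180 + 1.0·1.0 = 3.6180
R = v/ω = 0.75/1.0 = 0.7500
x' = -5 + 0.7500·(sin 3.6180 − sin 2.6180) = -5.7189
y' = -0.5 − 0.7500·(cos 3.6180 − cos 2.6180) = -0.4830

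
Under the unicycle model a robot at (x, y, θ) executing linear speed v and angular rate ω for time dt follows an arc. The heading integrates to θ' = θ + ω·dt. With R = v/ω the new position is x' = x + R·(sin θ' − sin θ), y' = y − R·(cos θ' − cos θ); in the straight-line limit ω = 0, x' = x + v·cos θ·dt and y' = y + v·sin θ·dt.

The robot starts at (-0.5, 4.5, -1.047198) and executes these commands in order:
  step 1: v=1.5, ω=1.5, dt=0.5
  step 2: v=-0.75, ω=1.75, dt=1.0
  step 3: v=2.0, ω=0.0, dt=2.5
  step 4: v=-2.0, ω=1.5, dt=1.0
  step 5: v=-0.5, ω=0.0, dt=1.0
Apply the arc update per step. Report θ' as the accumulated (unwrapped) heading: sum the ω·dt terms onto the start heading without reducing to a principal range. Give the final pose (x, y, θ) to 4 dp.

step 1: θ'=-0.2972 (R=1.0000) → pose (0.0732, 4.0438, -0.2972)
step 2: θ'=1.4528 (R=-0.4286) → pose (-0.4779, 3.6845, 1.4528)
step 3: θ'=1.4528 (straight) → pose (0.1107, 8.6497, 1.4528)
step 4: θ'=2.9528 (R=-1.3333) → pose (1.1845, 7.1831, 2.9528)
step 5: θ'=2.9528 (straight) → pose (1.6756, 7.0893, 2.9528)

(1.6756, 7.0893, 2.9528)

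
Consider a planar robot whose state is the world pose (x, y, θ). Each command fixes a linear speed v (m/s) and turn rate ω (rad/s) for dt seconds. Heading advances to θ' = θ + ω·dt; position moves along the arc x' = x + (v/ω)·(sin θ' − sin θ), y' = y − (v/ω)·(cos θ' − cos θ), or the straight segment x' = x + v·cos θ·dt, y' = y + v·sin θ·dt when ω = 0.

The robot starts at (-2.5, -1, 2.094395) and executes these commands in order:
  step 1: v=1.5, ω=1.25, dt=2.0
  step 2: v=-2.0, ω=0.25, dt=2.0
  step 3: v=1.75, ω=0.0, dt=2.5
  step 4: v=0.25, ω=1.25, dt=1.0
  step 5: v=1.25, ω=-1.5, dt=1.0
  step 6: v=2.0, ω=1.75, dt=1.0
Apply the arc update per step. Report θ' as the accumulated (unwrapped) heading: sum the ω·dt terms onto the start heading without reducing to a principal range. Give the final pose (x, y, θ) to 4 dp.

(-1.0632, -3.3790, 6.5944)

step 1: θ'=4.5944 (R=1.2000) → pose (-4.7309, -1.4587, 4.5944)
step 2: θ'=5.0944 (R=-8.0000) → pose (-5.2519, 2.4653, 5.0944)
step 3: θ'=5.0944 (straight) → pose (-3.6210, -1.5944, 5.0944)
step 4: θ'=6.3444 (R=0.2000) → pose (-3.4232, -1.7194, 6.3444)
step 5: θ'=4.8444 (R=-0.8333) → pose (-2.5461, -2.4415, 4.8444)
step 6: θ'=6.5944 (R=1.1429) → pose (-1.0632, -3.3790, 6.5944)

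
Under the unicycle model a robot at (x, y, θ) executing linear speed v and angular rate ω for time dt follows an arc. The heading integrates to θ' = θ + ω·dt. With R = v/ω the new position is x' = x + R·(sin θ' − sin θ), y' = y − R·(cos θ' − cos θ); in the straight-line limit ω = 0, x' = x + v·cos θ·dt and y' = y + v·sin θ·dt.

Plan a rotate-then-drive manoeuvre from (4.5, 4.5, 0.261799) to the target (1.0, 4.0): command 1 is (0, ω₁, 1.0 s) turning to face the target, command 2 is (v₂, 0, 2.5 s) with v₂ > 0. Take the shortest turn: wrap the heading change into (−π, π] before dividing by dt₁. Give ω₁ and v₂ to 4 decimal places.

heading to target = atan2(4−4.5, 1−4.5) = -2.9997
Δθ = wrap(-2.9997 − 0.2618) = 3.0217; ω₁ = Δθ/dt₁ = 3.0217
distance = √((1−4.5)² + (4−4.5)²) = 3.5355; v₂ = distance/dt₂ = 1.4142

ω₁ = 3.0217, v₂ = 1.4142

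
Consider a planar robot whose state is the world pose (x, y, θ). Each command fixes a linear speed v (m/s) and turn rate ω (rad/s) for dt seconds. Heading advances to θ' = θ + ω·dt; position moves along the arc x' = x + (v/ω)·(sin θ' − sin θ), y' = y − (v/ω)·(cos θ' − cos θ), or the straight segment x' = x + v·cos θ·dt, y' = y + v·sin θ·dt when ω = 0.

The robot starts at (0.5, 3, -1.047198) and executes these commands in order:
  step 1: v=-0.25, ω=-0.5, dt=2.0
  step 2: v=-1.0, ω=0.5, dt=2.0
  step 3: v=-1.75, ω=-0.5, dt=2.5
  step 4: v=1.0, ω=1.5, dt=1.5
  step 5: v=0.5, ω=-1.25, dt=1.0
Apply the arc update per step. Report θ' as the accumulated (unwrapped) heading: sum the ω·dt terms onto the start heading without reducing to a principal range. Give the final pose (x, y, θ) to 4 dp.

step 1: θ'=-2.0472 (R=0.5000) → pose (0.4887, 3.4793, -2.0472)
step 2: θ'=-1.0472 (R=-2.0000) → pose (0.4434, 5.3965, -1.0472)
step 3: θ'=-2.2972 (R=3.5000) → pose (0.8580, 9.4711, -2.2972)
step 4: θ'=-0.0472 (R=0.6667) → pose (1.3250, 8.3624, -0.0472)
step 5: θ'=-1.2972 (R=-0.4000) → pose (1.6912, 8.0709, -1.2972)

(1.6912, 8.0709, -1.2972)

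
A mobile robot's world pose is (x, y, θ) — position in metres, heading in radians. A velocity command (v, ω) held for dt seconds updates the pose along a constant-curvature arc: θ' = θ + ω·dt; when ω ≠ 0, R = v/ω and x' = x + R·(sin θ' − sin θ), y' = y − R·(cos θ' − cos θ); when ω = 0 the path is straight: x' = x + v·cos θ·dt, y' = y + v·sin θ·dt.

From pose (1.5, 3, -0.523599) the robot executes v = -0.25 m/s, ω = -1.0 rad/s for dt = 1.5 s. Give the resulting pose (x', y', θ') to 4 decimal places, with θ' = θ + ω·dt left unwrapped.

θ' = -0.5236 + -1.0·1.5 = -2.0236
R = v/ω = -0.25/-1.0 = 0.2500
x' = 1.5 + 0.2500·(sin -2.0236 − sin -0.5236) = 1.4002
y' = 3 − 0.2500·(cos -2.0236 − cos -0.5236) = 3.3259

(1.4002, 3.3259, -2.0236)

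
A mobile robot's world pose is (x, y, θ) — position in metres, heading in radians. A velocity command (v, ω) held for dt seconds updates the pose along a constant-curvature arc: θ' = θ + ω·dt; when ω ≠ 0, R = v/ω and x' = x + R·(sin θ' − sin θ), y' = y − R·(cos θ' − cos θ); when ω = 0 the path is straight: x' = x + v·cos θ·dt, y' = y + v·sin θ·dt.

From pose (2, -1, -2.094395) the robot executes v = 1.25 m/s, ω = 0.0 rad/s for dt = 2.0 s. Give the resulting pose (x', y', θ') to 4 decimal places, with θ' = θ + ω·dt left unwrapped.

θ' = -2.0944 + 0.0·2.0 = -2.0944
ω = 0 → straight: x' = 2 + 1.25·cos(-2.0944)·2.0 = 0.7500
y' = -1 + 1.25·sin(-2.0944)·2.0 = -3.1651

(0.7500, -3.1651, -2.0944)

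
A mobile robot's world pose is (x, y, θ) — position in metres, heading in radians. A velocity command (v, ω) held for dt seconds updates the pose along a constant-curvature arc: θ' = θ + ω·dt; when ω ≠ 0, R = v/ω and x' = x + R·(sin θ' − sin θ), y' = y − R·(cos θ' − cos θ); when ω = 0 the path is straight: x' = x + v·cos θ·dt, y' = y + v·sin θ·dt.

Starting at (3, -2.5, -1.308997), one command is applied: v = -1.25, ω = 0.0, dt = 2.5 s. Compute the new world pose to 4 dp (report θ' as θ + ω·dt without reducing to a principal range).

(2.1912, 0.5185, -1.3090)

θ' = -1.3090 + 0.0·2.5 = -1.3090
ω = 0 → straight: x' = 3 + -1.25·cos(-1.3090)·2.5 = 2.1912
y' = -2.5 + -1.25·sin(-1.3090)·2.5 = 0.5185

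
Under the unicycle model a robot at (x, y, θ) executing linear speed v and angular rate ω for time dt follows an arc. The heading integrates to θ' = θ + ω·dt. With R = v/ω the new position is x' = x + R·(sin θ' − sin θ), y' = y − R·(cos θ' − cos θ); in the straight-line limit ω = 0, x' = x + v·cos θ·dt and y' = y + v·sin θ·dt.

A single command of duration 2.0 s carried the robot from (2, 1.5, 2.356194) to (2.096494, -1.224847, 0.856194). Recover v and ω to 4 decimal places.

v = -1.5000, ω = -0.7500

Δθ = 0.856194 − 2.356194 = -1.500000
ω = Δθ/dt = -1.500000/2.0 = -0.7500
R = −Δy/(cos θ' − cos θ) = 2.0000
v = R·ω = 2.0000·-0.7500 = -1.5000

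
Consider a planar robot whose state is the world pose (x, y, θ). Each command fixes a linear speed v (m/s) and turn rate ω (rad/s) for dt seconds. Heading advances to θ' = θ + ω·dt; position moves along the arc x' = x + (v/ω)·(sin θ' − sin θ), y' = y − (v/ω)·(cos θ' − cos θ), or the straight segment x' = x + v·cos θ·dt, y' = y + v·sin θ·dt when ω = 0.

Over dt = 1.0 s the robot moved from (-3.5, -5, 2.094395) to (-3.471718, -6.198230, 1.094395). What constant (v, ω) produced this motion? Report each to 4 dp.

Δθ = 1.094395 − 2.094395 = -1.000000
ω = Δθ/dt = -1.000000/1.0 = -1.0000
R = −Δy/(cos θ' − cos θ) = 1.2500
v = R·ω = 1.2500·-1.0000 = -1.2500

v = -1.2500, ω = -1.0000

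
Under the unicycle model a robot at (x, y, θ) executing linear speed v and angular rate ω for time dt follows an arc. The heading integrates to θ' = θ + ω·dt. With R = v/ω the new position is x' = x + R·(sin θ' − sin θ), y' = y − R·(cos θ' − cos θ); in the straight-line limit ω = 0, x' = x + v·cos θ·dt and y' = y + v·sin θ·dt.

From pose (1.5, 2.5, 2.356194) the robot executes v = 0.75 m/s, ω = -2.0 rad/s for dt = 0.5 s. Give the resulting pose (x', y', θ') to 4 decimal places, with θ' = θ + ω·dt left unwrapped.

(1.3988, 2.8450, 1.3562)

θ' = 2.3562 + -2.0·0.5 = 1.3562
R = v/ω = 0.75/-2.0 = -0.3750
x' = 1.5 + -0.3750·(sin 1.3562 − sin 2.3562) = 1.3988
y' = 2.5 − -0.3750·(cos 1.3562 − cos 2.3562) = 2.8450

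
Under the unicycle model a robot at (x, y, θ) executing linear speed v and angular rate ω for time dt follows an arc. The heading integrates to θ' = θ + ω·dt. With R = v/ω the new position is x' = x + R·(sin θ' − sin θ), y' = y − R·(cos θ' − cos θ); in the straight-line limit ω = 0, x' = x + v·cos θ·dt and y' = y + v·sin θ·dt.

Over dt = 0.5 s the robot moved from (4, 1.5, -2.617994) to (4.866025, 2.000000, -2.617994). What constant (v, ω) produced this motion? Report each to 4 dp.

v = -2.0000, ω = 0.0000

Δθ = -2.617994 − -2.617994 = 0.000000
ω = Δθ/dt = 0.000000/0.5 = 0.0000
ω = 0 → v = (Δx·cos θ + Δy·sin θ)/dt = -2.0000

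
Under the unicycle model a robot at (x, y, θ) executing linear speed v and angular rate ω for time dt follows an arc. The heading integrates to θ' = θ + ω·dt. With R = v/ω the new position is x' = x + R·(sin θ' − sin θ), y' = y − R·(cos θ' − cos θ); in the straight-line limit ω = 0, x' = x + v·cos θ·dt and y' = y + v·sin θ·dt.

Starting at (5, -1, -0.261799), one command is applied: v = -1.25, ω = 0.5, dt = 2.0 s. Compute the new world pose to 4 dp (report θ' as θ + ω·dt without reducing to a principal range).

(2.6706, -1.5656, 0.7382)

θ' = -0.2618 + 0.5·2.0 = 0.7382
R = v/ω = -1.25/0.5 = -2.5000
x' = 5 + -2.5000·(sin 0.7382 − sin -0.2618) = 2.6706
y' = -1 − -2.5000·(cos 0.7382 − cos -0.2618) = -1.5656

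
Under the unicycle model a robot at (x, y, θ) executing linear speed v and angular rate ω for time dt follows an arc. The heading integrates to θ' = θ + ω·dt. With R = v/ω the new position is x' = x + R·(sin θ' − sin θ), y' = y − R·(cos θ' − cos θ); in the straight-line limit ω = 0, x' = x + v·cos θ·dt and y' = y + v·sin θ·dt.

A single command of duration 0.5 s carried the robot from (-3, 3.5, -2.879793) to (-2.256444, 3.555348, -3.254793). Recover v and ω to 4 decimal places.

v = -1.5000, ω = -0.7500

Δθ = -3.254793 − -2.879793 = -0.375000
ω = Δθ/dt = -0.375000/0.5 = -0.7500
R = Δx/(sin θ' − sin θ) = 2.0000
v = R·ω = 2.0000·-0.7500 = -1.5000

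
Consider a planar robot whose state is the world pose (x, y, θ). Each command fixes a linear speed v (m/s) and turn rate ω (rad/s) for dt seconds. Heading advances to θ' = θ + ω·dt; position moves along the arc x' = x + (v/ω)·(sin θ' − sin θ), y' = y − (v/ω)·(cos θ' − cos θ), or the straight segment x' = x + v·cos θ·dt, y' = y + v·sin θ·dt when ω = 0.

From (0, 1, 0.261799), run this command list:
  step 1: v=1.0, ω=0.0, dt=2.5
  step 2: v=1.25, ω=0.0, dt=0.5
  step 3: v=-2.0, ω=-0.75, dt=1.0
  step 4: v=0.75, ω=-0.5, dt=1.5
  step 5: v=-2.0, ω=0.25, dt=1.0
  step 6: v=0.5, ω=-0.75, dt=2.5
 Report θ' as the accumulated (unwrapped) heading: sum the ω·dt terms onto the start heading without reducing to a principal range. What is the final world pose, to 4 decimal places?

(0.5370, 1.9762, -2.8632)

step 1: θ'=0.2618 (straight) → pose (2.4148, 1.6470, 0.2618)
step 2: θ'=0.2618 (straight) → pose (3.0185, 1.8088, 0.2618)
step 3: θ'=-0.4882 (R=2.6667) → pose (1.0776, 2.0295, -0.4882)
step 4: θ'=-1.2382 (R=-1.5000) → pose (1.7918, 1.1944, -1.2382)
step 5: θ'=-0.9882 (R=-8.0000) → pose (0.9105, 2.9840, -0.9882)
step 6: θ'=-2.8632 (R=-0.6667) → pose (0.5370, 1.9762, -2.8632)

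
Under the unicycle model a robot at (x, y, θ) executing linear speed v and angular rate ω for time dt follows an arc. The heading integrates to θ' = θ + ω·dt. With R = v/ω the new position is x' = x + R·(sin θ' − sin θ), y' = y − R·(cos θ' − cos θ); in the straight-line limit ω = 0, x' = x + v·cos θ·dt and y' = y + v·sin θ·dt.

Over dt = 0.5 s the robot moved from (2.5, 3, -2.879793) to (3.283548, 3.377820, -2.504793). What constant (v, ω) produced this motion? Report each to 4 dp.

Δθ = -2.504793 − -2.879793 = 0.375000
ω = Δθ/dt = 0.375000/0.5 = 0.7500
R = Δx/(sin θ' − sin θ) = -2.3333
v = R·ω = -2.3333·0.7500 = -1.7500

v = -1.7500, ω = 0.7500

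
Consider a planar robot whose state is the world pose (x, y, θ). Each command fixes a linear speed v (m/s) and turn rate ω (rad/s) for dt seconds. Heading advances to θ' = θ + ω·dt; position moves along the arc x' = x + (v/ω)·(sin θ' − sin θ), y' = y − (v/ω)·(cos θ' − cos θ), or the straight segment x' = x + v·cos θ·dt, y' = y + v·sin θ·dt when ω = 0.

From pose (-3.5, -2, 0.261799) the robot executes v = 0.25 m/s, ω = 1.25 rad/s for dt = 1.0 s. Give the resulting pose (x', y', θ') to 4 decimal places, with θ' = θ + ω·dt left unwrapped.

θ' = 0.2618 + 1.25·1.0 = 1.5118
R = v/ω = 0.25/1.25 = 0.2000
x' = -3.5 + 0.2000·(sin 1.5118 − sin 0.2618) = -3.3521
y' = -2 − 0.2000·(cos 1.5118 − cos 0.2618) = -1.8186

(-3.3521, -1.8186, 1.5118)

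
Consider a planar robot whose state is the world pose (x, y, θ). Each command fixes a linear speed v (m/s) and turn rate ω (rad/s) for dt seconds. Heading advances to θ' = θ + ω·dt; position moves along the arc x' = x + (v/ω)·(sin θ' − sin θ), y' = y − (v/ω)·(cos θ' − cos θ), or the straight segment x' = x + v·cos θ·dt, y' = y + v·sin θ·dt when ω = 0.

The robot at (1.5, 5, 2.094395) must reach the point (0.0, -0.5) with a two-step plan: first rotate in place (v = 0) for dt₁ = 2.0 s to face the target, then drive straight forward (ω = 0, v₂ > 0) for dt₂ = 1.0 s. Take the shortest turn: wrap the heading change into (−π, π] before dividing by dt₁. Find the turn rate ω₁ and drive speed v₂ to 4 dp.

ω₁ = 1.1759, v₂ = 5.7009

heading to target = atan2(-0.5−5, 0−1.5) = -1.8370
Δθ = wrap(-1.8370 − 2.0944) = 2.3517; ω₁ = Δθ/dt₁ = 1.1759
distance = √((0−1.5)² + (-0.5−5)²) = 5.7009; v₂ = distance/dt₂ = 5.7009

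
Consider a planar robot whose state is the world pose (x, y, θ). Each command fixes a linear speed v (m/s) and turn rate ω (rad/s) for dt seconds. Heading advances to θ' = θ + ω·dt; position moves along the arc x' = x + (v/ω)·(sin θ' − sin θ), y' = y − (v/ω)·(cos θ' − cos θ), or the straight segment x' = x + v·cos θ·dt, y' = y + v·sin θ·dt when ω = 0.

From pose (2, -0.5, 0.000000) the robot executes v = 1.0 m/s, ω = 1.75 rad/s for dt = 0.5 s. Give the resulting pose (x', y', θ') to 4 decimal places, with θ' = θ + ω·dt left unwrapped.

θ' = 0.0000 + 1.75·0.5 = 0.8750
R = v/ω = 1.0/1.75 = 0.5714
x' = 2 + 0.5714·(sin 0.8750 − sin 0.0000) = 2.4386
y' = -0.5 − 0.5714·(cos 0.8750 − cos 0.0000) = -0.2949

(2.4386, -0.2949, 0.8750)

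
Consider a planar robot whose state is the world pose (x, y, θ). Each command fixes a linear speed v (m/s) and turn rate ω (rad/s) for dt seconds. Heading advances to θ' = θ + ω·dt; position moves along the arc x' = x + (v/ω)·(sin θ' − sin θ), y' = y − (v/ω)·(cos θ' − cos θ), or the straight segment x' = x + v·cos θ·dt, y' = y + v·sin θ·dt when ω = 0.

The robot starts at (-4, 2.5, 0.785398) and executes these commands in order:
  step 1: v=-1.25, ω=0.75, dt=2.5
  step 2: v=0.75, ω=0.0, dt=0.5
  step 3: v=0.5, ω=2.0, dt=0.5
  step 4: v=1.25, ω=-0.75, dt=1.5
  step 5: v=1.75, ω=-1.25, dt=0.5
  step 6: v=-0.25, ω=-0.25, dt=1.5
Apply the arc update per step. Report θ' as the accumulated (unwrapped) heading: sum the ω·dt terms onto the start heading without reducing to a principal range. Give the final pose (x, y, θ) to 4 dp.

(-6.4069, 0.4065, 1.5354)

step 1: θ'=2.6604 (R=-1.6667) → pose (-3.5929, -0.1559, 2.6604)
step 2: θ'=2.6604 (straight) → pose (-3.9253, 0.0176, 2.6604)
step 3: θ'=3.6604 (R=0.2500) → pose (-4.1650, 0.0131, 3.6604)
step 4: θ'=2.5354 (R=-1.6667) → pose (-5.9410, 0.0908, 2.5354)
step 5: θ'=1.9104 (R=-1.4000) → pose (-6.4634, 0.7750, 1.9104)
step 6: θ'=1.5354 (R=1.0000) → pose (-6.4069, 0.4065, 1.5354)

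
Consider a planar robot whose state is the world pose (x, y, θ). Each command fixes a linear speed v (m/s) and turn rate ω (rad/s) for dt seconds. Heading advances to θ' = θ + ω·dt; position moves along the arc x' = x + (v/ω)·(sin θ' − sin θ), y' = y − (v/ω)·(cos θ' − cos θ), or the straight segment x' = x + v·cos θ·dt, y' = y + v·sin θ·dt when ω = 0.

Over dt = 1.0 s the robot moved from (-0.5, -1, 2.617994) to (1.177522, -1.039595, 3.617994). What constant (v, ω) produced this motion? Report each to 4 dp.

Δθ = 3.617994 − 2.617994 = 1.000000
ω = Δθ/dt = 1.000000/1.0 = 1.0000
R = Δx/(sin θ' − sin θ) = -1.7500
v = R·ω = -1.7500·1.0000 = -1.7500

v = -1.7500, ω = 1.0000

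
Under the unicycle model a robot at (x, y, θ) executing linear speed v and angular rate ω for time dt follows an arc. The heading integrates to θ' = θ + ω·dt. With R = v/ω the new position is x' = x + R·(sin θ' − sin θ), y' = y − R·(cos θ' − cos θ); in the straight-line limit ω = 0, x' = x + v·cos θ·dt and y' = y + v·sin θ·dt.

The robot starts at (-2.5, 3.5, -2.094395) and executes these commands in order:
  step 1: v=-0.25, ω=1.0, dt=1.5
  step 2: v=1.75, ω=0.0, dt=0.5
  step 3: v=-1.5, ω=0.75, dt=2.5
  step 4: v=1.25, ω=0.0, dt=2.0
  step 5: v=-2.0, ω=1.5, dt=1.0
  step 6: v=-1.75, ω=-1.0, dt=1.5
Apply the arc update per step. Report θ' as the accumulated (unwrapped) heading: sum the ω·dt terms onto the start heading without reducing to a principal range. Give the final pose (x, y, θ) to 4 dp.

step 1: θ'=-0.5944 (R=-0.2500) → pose (-2.5765, 3.8321, -0.5944)
step 2: θ'=-0.5944 (straight) → pose (-1.8516, 3.3421, -0.5944)
step 3: θ'=1.2806 (R=-2.0000) → pose (-4.8880, 2.2574, 1.2806)
step 4: θ'=1.2806 (straight) → pose (-4.1726, 4.6529, 1.2806)
step 5: θ'=2.7806 (R=-1.3333) → pose (-3.3660, 3.0240, 2.7806)
step 6: θ'=1.2806 (R=1.7500) → pose (-2.3072, 0.8860, 1.2806)

(-2.3072, 0.8860, 1.2806)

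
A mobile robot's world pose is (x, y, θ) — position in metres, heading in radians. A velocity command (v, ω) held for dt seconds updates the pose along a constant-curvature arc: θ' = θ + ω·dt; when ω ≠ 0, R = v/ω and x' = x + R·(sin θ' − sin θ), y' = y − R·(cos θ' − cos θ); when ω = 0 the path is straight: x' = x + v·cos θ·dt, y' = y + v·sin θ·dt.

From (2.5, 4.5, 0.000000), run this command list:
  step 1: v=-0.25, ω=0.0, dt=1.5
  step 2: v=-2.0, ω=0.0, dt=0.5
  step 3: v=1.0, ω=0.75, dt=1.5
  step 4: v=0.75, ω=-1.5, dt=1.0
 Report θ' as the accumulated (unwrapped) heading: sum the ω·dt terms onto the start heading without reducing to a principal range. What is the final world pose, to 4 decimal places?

step 1: θ'=0.0000 (straight) → pose (2.1250, 4.5000, 0.0000)
step 2: θ'=0.0000 (straight) → pose (1.1250, 4.5000, 0.0000)
step 3: θ'=1.1250 (R=1.3333) → pose (2.3280, 5.2584, 1.1250)
step 4: θ'=-0.3750 (R=-0.5000) → pose (2.9623, 5.5081, -0.3750)

(2.9623, 5.5081, -0.3750)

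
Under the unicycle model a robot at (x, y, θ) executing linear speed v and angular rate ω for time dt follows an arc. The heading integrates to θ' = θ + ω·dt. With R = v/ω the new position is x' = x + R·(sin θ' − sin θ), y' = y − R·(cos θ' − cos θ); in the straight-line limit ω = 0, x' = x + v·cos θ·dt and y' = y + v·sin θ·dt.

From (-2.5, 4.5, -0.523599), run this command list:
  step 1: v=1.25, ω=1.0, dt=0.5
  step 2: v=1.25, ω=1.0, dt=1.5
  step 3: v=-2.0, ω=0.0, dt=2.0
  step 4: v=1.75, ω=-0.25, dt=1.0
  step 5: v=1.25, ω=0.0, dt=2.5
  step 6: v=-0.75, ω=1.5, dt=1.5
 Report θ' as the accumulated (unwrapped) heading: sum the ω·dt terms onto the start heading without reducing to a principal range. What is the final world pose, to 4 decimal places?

step 1: θ'=-0.0236 (R=1.2500) → pose (-1.9045, 4.3329, -0.0236)
step 2: θ'=1.4764 (R=1.2500) → pose (-0.6306, 5.4647, 1.4764)
step 3: θ'=1.4764 (straight) → pose (-1.0076, 1.4825, 1.4764)
step 4: θ'=1.2264 (R=-7.0000) → pose (-0.6277, 3.1861, 1.2264)
step 5: θ'=1.2264 (straight) → pose (0.4274, 6.1276, 1.2264)
step 6: θ'=3.4764 (R=-0.5000) → pose (1.0623, 5.4866, 3.4764)

(1.0623, 5.4866, 3.4764)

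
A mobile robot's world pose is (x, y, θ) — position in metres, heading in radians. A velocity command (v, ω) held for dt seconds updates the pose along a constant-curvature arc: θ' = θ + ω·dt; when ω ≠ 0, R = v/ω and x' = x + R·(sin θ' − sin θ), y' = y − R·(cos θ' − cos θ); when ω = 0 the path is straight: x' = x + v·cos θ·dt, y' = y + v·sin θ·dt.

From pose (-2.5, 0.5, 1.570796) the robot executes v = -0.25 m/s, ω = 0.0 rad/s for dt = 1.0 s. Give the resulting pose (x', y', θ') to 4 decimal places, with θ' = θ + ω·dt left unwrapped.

(-2.5000, 0.2500, 1.5708)

θ' = 1.5708 + 0.0·1.0 = 1.5708
ω = 0 → straight: x' = -2.5 + -0.25·cos(1.5708)·1.0 = -2.5000
y' = 0.5 + -0.25·sin(1.5708)·1.0 = 0.2500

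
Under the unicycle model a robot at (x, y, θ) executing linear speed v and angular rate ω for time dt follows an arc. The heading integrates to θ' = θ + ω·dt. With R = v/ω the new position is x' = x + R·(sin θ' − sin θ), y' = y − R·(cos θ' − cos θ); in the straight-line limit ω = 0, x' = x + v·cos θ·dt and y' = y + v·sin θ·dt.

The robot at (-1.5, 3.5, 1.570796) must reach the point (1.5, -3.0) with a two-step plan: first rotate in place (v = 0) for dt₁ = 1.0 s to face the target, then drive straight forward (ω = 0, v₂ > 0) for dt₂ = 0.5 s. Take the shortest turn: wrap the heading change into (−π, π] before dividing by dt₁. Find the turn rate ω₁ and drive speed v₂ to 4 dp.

ω₁ = -2.7092, v₂ = 14.3178

heading to target = atan2(-3−3.5, 1.5−-1.5) = -1.1384
Δθ = wrap(-1.1384 − 1.5708) = -2.7092; ω₁ = Δθ/dt₁ = -2.7092
distance = √((1.5−-1.5)² + (-3−3.5)²) = 7.1589; v₂ = distance/dt₂ = 14.3178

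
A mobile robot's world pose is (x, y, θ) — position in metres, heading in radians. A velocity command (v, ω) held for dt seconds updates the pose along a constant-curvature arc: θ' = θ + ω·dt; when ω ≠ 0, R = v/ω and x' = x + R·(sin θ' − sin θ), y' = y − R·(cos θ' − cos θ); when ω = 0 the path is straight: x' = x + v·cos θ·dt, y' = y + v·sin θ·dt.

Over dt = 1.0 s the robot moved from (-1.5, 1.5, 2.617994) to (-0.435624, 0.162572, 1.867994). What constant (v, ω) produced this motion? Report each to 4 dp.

v = -1.7500, ω = -0.7500

Δθ = 1.867994 − 2.617994 = -0.750000
ω = Δθ/dt = -0.750000/1.0 = -0.7500
R = −Δy/(cos θ' − cos θ) = 2.3333
v = R·ω = 2.3333·-0.7500 = -1.7500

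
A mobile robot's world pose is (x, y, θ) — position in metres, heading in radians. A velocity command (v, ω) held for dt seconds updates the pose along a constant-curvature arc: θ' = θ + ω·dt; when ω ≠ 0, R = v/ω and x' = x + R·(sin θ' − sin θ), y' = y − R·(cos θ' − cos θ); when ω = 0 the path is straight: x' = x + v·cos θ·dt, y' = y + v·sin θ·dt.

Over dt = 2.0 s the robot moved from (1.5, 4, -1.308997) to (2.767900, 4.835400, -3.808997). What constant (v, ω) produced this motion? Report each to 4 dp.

v = -1.0000, ω = -1.2500

Δθ = -3.808997 − -1.308997 = -2.500000
ω = Δθ/dt = -2.500000/2.0 = -1.2500
R = Δx/(sin θ' − sin θ) = 0.8000
v = R·ω = 0.8000·-1.2500 = -1.0000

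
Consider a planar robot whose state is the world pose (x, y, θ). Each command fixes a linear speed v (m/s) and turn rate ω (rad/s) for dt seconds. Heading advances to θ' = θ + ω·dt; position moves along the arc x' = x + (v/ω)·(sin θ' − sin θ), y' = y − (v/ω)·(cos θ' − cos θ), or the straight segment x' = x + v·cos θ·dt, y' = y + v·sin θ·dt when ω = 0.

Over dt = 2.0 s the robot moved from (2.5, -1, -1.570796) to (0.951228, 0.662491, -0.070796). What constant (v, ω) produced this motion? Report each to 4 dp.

v = -1.2500, ω = 0.7500

Δθ = -0.070796 − -1.570796 = 1.500000
ω = Δθ/dt = 1.500000/2.0 = 0.7500
R = −Δy/(cos θ' − cos θ) = -1.6667
v = R·ω = -1.6667·0.7500 = -1.2500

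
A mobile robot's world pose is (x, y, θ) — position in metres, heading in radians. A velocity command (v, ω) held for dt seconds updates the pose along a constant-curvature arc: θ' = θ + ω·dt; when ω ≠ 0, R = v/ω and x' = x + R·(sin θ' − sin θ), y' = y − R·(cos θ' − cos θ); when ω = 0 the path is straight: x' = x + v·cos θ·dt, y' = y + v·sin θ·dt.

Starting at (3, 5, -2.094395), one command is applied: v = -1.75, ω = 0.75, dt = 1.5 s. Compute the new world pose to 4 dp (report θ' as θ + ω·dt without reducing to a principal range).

θ' = -2.0944 + 0.75·1.5 = -0.9694
R = v/ω = -1.75/0.75 = -2.3333
x' = 3 + -2.3333·(sin -0.9694 − sin -2.0944) = 2.9032
y' = 5 − -2.3333·(cos -0.9694 − cos -2.0944) = 7.4869

(2.9032, 7.4869, -0.9694)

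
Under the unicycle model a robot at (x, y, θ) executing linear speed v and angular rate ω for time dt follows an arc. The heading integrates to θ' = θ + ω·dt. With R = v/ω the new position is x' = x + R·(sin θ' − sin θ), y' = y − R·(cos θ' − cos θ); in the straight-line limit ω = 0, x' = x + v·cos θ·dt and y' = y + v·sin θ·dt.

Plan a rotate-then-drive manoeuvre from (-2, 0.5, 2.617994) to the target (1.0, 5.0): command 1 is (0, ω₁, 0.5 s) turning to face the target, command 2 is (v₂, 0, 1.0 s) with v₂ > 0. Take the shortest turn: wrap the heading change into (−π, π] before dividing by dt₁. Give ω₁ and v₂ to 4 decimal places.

ω₁ = -3.2704, v₂ = 5.4083

heading to target = atan2(5−0.5, 1−-2) = 0.9828
Δθ = wrap(0.9828 − 2.6180) = -1.6352; ω₁ = Δθ/dt₁ = -3.2704
distance = √((1−-2)² + (5−0.5)²) = 5.4083; v₂ = distance/dt₂ = 5.4083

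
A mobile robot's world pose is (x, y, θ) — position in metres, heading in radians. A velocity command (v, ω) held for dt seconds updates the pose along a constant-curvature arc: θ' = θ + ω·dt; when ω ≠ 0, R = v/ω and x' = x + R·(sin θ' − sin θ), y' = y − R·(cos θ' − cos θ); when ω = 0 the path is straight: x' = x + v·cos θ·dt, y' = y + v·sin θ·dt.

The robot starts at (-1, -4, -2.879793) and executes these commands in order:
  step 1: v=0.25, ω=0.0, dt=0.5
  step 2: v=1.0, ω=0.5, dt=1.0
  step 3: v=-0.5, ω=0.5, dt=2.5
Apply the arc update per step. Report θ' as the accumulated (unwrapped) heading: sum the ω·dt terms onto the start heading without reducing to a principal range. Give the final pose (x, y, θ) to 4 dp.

(-1.7695, -3.3666, -1.1298)

step 1: θ'=-2.8798 (straight) → pose (-1.1207, -4.0324, -2.8798)
step 2: θ'=-2.3798 (R=2.0000) → pose (-1.9836, -4.5170, -2.3798)
step 3: θ'=-1.1298 (R=-1.0000) → pose (-1.7695, -3.3666, -1.1298)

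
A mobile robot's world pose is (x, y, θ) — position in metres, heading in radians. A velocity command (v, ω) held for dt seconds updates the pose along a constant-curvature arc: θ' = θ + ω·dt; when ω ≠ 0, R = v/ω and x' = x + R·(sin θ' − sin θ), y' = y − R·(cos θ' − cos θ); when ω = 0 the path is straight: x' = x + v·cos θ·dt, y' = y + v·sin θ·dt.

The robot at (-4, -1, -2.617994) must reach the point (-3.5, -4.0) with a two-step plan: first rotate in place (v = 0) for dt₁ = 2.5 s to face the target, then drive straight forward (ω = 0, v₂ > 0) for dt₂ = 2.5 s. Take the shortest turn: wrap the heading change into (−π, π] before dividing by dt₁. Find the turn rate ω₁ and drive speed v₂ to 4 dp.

ω₁ = 0.4849, v₂ = 1.2166

heading to target = atan2(-4−-1, -3.5−-4) = -1.4056
Δθ = wrap(-1.4056 − -2.6180) = 1.2123; ω₁ = Δθ/dt₁ = 0.4849
distance = √((-3.5−-4)² + (-4−-1)²) = 3.0414; v₂ = distance/dt₂ = 1.2166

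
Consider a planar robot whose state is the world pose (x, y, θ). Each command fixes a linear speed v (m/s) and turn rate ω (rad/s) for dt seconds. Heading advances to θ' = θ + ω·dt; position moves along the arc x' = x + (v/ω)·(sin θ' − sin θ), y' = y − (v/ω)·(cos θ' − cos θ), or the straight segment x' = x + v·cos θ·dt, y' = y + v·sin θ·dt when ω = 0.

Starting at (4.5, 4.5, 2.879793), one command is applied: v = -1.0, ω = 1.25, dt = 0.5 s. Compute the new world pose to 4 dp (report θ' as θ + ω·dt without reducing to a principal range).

θ' = 2.8798 + 1.25·0.5 = 3.5048
R = v/ω = -1.0/1.25 = -0.8000
x' = 4.5 + -0.8000·(sin 3.5048 − sin 2.8798) = 4.9913
y' = 4.5 − -0.8000·(cos 3.5048 − cos 2.8798) = 4.5249

(4.9913, 4.5249, 3.5048)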